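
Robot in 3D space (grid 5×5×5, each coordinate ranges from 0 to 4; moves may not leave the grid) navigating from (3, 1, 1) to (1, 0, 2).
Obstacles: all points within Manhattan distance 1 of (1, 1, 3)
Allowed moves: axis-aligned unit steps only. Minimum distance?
4
(one shortest path: (3, 1, 1) → (2, 1, 1) → (1, 1, 1) → (1, 0, 1) → (1, 0, 2))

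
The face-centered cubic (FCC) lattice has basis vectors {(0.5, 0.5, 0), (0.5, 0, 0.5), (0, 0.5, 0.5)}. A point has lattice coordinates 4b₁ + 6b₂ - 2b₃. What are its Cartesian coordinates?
(5, 1, 2)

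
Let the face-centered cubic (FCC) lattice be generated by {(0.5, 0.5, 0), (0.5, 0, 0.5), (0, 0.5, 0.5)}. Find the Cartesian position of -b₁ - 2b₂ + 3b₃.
(-1.5, 1, 0.5)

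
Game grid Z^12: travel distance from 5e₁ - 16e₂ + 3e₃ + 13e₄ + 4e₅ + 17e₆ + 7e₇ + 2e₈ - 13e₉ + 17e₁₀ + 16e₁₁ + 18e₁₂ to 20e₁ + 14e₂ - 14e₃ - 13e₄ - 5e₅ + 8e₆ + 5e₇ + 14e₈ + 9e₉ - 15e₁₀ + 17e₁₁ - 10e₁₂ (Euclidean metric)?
68.5055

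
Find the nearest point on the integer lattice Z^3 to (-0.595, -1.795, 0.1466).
(-1, -2, 0)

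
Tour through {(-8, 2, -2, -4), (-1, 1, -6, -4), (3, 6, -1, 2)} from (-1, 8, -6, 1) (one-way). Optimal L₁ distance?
44
(one optimal route: (-1, 8, -6, 1) → (3, 6, -1, 2) → (-1, 1, -6, -4) → (-8, 2, -2, -4))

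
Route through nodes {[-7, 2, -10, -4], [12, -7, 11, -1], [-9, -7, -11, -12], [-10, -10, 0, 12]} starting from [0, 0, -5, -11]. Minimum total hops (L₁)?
129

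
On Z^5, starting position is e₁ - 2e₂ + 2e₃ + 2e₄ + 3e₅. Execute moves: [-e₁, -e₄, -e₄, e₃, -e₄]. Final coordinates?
(0, -2, 3, -1, 3)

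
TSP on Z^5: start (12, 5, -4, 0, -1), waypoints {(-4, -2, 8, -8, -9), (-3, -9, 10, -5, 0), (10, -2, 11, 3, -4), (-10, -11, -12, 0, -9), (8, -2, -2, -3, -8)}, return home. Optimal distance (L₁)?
192
(one optimal route: (12, 5, -4, 0, -1) → (10, -2, 11, 3, -4) → (-3, -9, 10, -5, 0) → (-4, -2, 8, -8, -9) → (-10, -11, -12, 0, -9) → (8, -2, -2, -3, -8) → (12, 5, -4, 0, -1))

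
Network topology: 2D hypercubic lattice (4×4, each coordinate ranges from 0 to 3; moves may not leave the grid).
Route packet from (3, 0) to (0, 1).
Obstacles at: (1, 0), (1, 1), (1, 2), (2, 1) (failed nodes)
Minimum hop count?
8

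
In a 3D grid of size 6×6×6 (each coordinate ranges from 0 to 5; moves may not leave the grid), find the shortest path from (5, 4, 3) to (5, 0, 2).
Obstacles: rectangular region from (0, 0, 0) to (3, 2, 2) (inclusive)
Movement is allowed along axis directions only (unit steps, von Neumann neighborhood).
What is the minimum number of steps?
5
(one shortest path: (5, 4, 3) → (5, 3, 3) → (5, 2, 3) → (5, 1, 3) → (5, 0, 3) → (5, 0, 2))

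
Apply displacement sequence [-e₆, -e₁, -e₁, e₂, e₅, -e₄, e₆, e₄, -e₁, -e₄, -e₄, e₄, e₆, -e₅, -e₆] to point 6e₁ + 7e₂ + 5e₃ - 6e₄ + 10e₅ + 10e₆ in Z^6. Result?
(3, 8, 5, -7, 10, 10)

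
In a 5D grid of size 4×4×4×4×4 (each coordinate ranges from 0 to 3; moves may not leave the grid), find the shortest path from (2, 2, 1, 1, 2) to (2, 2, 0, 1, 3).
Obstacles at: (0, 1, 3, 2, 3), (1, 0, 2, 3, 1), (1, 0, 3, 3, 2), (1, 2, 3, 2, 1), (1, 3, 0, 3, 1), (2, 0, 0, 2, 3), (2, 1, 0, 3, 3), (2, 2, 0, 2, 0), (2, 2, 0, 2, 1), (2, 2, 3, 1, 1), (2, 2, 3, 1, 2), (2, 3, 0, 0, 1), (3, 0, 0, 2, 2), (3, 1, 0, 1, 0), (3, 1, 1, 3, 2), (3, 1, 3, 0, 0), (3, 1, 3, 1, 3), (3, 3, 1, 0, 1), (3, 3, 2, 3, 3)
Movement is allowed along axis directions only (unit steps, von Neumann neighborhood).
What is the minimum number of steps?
2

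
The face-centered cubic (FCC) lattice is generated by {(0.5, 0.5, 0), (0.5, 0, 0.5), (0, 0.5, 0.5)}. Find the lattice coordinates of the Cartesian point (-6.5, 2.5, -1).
-3b₁ - 10b₂ + 8b₃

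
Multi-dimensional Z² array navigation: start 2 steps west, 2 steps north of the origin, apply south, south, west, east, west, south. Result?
(-3, -1)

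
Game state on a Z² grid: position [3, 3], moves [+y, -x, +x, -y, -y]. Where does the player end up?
(3, 2)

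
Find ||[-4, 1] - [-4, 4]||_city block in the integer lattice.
3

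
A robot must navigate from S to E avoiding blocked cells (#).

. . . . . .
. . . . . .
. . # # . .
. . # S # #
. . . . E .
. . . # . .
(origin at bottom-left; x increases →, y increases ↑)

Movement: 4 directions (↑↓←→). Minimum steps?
2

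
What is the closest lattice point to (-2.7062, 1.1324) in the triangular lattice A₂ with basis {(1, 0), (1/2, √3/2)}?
(-2.5, 0.866)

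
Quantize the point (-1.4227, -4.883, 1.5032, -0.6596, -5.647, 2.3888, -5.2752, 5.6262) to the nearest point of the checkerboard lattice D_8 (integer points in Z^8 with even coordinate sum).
(-1, -5, 2, -1, -6, 2, -5, 6)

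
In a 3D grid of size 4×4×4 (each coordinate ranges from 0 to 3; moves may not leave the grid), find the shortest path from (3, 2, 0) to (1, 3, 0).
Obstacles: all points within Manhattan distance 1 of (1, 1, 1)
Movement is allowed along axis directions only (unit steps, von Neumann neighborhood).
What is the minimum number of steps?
3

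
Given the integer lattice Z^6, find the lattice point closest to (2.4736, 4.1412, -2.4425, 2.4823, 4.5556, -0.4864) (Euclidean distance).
(2, 4, -2, 2, 5, 0)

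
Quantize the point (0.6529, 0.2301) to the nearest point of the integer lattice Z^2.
(1, 0)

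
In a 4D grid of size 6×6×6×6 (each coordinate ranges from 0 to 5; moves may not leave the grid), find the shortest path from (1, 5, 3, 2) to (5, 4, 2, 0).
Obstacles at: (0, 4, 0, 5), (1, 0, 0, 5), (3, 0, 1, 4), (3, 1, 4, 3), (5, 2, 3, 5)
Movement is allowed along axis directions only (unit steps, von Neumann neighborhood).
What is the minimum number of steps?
8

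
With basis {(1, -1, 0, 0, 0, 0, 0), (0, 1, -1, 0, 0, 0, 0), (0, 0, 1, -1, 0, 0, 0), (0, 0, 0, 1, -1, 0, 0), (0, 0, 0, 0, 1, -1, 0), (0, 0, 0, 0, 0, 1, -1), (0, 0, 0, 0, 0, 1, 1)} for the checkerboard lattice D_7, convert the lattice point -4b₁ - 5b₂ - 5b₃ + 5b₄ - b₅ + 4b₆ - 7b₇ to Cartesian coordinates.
(-4, -1, 0, 10, -6, -2, -11)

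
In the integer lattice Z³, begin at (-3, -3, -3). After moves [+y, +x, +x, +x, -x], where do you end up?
(-1, -2, -3)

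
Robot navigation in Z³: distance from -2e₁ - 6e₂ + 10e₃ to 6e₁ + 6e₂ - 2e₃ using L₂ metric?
18.7617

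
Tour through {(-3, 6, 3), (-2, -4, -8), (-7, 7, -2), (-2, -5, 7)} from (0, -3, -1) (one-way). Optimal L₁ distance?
52
(one optimal route: (0, -3, -1) → (-2, -4, -8) → (-2, -5, 7) → (-3, 6, 3) → (-7, 7, -2))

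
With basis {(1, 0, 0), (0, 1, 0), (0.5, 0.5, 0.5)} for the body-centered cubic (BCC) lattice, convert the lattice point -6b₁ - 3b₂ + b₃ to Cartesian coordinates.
(-5.5, -2.5, 0.5)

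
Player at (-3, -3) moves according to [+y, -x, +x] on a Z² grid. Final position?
(-3, -2)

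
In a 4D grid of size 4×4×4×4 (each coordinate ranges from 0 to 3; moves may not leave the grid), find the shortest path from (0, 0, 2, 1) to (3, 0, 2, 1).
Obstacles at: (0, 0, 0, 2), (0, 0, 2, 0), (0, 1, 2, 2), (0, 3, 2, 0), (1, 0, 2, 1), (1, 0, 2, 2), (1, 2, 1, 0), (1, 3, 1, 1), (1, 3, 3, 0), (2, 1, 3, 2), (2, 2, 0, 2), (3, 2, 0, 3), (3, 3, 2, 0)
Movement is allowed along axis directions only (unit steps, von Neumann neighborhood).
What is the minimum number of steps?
5
(one shortest path: (0, 0, 2, 1) → (0, 1, 2, 1) → (1, 1, 2, 1) → (2, 1, 2, 1) → (3, 1, 2, 1) → (3, 0, 2, 1))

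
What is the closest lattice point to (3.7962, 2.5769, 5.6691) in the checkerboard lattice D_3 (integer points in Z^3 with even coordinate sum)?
(4, 2, 6)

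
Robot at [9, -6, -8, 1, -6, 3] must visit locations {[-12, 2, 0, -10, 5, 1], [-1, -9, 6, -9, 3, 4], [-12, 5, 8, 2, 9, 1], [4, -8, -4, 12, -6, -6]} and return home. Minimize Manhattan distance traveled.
212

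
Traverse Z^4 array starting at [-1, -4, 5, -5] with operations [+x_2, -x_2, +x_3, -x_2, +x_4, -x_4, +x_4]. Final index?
(-1, -5, 6, -4)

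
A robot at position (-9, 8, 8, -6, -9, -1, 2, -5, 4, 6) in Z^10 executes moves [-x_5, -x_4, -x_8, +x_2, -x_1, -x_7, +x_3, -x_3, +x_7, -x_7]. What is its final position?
(-10, 9, 8, -7, -10, -1, 1, -6, 4, 6)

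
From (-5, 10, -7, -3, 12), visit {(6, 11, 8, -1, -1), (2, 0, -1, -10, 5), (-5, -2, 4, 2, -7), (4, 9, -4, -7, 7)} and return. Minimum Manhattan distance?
158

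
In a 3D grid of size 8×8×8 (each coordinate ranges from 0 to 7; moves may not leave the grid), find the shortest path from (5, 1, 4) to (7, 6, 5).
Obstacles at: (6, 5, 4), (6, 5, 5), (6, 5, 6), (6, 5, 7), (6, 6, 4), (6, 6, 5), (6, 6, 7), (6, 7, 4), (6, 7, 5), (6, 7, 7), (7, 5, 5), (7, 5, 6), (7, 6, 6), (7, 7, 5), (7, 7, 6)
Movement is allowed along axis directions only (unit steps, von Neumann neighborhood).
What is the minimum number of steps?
8
(one shortest path: (5, 1, 4) → (6, 1, 4) → (7, 1, 4) → (7, 2, 4) → (7, 3, 4) → (7, 4, 4) → (7, 5, 4) → (7, 6, 4) → (7, 6, 5))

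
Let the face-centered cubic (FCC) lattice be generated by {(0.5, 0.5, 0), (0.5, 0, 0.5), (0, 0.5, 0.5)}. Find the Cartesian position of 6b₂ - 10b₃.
(3, -5, -2)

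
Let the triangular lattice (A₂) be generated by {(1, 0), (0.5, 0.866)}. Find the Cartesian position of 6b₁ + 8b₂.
(10, 6.928)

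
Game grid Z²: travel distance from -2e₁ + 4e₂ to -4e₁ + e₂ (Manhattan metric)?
5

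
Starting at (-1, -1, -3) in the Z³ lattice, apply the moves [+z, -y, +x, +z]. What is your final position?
(0, -2, -1)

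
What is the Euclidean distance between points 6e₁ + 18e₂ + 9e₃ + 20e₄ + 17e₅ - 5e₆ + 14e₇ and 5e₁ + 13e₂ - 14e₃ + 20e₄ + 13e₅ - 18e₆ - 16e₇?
40.4969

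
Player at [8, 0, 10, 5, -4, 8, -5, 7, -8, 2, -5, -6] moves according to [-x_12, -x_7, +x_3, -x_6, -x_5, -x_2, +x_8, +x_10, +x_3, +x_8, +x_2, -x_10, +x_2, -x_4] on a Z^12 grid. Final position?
(8, 1, 12, 4, -5, 7, -6, 9, -8, 2, -5, -7)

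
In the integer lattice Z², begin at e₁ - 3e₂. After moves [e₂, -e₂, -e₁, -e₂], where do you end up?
(0, -4)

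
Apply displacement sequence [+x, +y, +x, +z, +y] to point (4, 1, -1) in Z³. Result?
(6, 3, 0)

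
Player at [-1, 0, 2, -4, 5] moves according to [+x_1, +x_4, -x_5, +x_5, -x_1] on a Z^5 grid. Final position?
(-1, 0, 2, -3, 5)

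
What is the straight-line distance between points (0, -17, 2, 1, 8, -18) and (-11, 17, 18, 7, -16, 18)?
58.66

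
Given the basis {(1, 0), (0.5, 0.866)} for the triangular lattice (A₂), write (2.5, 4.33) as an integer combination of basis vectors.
5b₂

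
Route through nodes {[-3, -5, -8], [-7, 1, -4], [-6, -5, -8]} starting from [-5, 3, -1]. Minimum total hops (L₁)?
21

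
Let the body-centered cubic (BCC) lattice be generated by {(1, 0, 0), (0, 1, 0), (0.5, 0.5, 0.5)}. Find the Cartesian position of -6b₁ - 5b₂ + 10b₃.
(-1, 0, 5)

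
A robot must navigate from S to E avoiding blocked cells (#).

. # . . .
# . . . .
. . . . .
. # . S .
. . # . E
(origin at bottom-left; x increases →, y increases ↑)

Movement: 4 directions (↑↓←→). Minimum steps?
2
(one shortest path: (3, 1) → (4, 1) → (4, 0))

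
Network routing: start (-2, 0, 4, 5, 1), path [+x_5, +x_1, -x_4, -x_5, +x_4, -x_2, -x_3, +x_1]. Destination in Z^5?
(0, -1, 3, 5, 1)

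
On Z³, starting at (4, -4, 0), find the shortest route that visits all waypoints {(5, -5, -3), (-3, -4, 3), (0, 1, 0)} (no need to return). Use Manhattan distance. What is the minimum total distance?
30
(one optimal route: (4, -4, 0) → (5, -5, -3) → (0, 1, 0) → (-3, -4, 3))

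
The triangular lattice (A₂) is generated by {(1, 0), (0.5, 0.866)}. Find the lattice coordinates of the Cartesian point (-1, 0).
-b₁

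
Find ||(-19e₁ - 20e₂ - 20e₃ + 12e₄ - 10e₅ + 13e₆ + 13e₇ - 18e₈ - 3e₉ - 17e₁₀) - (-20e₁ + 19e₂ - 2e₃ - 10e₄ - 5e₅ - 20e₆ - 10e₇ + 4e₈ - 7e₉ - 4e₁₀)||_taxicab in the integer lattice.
180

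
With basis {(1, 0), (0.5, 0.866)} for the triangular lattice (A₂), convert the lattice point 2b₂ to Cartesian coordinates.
(1, 1.732)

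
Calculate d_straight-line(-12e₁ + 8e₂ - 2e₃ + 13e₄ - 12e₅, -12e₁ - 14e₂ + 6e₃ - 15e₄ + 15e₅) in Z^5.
45.3982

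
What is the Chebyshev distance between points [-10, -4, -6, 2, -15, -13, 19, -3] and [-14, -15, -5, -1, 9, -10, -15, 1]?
34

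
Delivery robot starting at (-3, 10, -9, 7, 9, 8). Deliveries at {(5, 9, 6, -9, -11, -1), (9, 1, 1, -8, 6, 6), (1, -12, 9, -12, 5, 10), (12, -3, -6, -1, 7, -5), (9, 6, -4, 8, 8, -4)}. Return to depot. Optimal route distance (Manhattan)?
258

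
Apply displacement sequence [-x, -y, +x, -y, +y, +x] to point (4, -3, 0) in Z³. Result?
(5, -4, 0)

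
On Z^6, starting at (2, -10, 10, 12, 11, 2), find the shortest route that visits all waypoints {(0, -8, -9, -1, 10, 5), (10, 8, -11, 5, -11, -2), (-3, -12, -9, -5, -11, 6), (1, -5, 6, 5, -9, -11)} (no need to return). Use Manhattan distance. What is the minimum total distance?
176
(one optimal route: (2, -10, 10, 12, 11, 2) → (0, -8, -9, -1, 10, 5) → (-3, -12, -9, -5, -11, 6) → (10, 8, -11, 5, -11, -2) → (1, -5, 6, 5, -9, -11))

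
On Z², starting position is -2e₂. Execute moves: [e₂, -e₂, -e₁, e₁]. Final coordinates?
(0, -2)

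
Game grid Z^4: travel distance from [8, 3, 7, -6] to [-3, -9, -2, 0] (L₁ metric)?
38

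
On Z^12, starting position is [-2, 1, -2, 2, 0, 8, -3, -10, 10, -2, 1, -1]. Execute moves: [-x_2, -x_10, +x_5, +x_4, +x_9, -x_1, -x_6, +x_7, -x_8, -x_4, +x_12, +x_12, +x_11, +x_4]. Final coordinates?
(-3, 0, -2, 3, 1, 7, -2, -11, 11, -3, 2, 1)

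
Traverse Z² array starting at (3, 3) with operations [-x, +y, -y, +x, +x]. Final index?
(4, 3)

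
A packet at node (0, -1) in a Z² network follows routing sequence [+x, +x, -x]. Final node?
(1, -1)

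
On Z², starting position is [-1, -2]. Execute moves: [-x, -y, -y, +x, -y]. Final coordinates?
(-1, -5)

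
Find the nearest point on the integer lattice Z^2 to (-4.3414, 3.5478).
(-4, 4)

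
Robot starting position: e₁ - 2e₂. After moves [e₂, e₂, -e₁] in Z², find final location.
(0, 0)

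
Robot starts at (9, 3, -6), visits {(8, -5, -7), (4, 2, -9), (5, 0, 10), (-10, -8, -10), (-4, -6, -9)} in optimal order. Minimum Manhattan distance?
80
(one optimal route: (9, 3, -6) → (4, 2, -9) → (5, 0, 10) → (8, -5, -7) → (-4, -6, -9) → (-10, -8, -10))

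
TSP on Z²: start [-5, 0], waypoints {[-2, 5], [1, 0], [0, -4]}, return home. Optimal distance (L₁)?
30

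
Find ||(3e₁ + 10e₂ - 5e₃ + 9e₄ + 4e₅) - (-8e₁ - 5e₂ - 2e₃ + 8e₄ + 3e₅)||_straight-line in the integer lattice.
18.8944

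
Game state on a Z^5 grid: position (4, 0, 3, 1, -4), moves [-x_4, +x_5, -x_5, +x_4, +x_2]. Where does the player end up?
(4, 1, 3, 1, -4)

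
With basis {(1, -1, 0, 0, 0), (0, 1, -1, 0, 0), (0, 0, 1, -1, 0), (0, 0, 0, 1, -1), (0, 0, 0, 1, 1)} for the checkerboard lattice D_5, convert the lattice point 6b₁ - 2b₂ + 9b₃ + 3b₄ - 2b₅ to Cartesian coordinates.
(6, -8, 11, -8, -5)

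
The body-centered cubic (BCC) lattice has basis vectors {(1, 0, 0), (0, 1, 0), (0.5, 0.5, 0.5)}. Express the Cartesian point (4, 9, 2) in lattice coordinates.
2b₁ + 7b₂ + 4b₃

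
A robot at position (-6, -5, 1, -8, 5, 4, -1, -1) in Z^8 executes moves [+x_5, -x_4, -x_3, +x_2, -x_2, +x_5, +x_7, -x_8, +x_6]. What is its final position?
(-6, -5, 0, -9, 7, 5, 0, -2)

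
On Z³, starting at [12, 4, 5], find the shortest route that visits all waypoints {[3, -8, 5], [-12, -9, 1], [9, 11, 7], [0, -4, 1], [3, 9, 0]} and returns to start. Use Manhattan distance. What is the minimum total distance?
102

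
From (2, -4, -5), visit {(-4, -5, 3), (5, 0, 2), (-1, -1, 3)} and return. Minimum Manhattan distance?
44
(one optimal route: (2, -4, -5) → (-4, -5, 3) → (-1, -1, 3) → (5, 0, 2) → (2, -4, -5))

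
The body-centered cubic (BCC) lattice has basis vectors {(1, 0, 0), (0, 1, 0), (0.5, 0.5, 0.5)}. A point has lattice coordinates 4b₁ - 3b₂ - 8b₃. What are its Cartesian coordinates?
(0, -7, -4)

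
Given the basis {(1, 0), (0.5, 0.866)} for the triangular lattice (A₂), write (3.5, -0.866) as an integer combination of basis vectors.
4b₁ - b₂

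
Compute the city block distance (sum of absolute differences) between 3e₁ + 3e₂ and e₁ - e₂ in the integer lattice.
6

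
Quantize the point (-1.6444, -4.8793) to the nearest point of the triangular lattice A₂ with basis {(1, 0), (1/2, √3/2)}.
(-2, -5.196)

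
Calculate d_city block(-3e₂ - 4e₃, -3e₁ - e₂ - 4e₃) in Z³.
5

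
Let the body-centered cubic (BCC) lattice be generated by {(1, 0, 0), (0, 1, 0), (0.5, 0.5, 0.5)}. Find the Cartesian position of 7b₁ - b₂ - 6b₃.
(4, -4, -3)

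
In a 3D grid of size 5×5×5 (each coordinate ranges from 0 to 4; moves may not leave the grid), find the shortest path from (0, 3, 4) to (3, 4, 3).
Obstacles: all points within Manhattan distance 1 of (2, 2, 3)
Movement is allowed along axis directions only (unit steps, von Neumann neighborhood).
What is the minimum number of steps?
5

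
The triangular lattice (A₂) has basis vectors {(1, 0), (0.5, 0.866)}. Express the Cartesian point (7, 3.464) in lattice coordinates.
5b₁ + 4b₂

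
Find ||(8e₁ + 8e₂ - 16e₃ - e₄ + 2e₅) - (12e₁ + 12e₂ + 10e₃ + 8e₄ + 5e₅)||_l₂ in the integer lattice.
28.2489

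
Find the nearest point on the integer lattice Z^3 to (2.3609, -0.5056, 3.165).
(2, -1, 3)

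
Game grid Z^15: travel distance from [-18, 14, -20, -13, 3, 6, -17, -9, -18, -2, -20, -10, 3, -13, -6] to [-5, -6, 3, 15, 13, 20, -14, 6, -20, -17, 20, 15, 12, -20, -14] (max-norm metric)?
40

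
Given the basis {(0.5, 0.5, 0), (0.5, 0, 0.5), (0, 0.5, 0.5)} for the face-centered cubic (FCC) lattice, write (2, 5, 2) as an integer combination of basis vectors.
5b₁ - b₂ + 5b₃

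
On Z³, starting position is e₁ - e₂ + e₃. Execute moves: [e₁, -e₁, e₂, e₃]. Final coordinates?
(1, 0, 2)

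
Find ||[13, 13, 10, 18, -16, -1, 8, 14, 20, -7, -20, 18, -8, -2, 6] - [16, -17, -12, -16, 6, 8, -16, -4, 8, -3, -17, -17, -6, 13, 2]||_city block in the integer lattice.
237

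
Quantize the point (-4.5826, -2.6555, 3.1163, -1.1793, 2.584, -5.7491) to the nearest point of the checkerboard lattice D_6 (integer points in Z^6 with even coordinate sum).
(-4, -3, 3, -1, 3, -6)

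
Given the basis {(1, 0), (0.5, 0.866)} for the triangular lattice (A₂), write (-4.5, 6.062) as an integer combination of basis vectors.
-8b₁ + 7b₂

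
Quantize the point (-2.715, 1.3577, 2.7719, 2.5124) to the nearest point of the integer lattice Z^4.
(-3, 1, 3, 3)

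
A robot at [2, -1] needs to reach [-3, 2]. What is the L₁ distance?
8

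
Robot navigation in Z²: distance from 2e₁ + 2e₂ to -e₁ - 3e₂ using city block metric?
8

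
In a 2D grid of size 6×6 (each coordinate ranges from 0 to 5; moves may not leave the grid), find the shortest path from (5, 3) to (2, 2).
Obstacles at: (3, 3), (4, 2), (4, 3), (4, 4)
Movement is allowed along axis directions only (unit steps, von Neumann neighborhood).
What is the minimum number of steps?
6
(one shortest path: (5, 3) → (5, 2) → (5, 1) → (4, 1) → (3, 1) → (2, 1) → (2, 2))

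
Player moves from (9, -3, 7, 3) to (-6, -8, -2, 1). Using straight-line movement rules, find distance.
18.303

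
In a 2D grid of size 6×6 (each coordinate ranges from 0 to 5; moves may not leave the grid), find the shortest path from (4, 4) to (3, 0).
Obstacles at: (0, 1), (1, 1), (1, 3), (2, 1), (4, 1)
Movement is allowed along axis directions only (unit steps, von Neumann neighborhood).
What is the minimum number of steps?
5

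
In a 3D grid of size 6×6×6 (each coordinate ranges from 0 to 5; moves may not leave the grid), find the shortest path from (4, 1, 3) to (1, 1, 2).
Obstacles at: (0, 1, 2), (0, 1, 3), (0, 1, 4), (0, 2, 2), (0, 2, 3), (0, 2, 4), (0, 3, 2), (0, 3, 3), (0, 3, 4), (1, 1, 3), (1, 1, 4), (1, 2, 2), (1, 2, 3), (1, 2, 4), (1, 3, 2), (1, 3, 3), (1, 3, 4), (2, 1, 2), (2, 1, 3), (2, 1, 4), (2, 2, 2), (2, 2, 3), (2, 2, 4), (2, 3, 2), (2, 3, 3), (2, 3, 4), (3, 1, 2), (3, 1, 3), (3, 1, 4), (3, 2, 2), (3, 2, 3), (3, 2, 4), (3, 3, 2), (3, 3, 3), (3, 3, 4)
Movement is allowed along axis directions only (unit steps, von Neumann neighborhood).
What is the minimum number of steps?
6
(one shortest path: (4, 1, 3) → (4, 0, 3) → (3, 0, 3) → (2, 0, 3) → (1, 0, 3) → (1, 0, 2) → (1, 1, 2))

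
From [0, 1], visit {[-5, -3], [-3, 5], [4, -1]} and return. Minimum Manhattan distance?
34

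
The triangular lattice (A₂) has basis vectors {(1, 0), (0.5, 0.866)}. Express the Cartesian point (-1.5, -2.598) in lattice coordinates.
-3b₂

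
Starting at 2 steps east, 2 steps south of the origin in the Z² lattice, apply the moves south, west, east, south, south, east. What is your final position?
(3, -5)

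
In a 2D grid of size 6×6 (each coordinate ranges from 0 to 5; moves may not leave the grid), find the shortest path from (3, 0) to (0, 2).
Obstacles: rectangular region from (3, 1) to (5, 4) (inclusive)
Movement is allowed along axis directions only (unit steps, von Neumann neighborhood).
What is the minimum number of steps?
5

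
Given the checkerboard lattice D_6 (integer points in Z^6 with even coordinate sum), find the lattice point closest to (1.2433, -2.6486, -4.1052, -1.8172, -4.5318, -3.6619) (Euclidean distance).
(1, -3, -4, -2, -4, -4)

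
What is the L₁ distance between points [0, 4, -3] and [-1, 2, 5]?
11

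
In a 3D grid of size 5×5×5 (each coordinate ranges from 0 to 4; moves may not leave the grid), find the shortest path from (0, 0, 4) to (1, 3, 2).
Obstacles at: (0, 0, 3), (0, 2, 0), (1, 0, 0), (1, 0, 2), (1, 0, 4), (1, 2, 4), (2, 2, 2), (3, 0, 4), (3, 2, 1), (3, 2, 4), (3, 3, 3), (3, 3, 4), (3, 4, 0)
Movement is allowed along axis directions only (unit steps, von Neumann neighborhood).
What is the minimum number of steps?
6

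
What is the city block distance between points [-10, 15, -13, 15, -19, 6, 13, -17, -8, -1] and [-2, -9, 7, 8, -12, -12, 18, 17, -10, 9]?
135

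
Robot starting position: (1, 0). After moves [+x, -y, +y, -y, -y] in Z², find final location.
(2, -2)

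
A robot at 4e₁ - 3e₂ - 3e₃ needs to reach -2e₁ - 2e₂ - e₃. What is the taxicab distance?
9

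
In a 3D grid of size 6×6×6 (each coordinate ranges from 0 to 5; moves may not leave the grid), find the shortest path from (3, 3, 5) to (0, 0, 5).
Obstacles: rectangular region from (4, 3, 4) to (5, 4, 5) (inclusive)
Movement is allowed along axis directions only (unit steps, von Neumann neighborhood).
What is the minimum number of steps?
6
(one shortest path: (3, 3, 5) → (2, 3, 5) → (1, 3, 5) → (0, 3, 5) → (0, 2, 5) → (0, 1, 5) → (0, 0, 5))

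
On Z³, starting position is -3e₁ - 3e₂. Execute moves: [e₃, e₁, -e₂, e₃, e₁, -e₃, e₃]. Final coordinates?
(-1, -4, 2)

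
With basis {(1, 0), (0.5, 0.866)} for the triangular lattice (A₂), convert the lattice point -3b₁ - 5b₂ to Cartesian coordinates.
(-5.5, -4.33)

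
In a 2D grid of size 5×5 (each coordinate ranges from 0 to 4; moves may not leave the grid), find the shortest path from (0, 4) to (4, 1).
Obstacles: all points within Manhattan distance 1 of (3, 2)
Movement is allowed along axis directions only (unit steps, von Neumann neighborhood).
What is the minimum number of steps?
9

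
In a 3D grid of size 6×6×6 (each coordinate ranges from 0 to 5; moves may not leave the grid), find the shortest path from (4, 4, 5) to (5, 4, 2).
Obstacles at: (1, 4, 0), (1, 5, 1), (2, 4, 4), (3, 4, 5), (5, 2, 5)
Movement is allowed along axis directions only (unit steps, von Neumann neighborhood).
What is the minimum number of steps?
4
(one shortest path: (4, 4, 5) → (5, 4, 5) → (5, 4, 4) → (5, 4, 3) → (5, 4, 2))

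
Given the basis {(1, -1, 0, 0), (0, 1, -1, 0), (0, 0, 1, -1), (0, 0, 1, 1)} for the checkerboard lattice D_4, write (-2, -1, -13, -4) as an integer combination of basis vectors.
-2b₁ - 3b₂ - 6b₃ - 10b₄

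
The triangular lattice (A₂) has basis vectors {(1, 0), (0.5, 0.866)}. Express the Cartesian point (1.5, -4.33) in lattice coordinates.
4b₁ - 5b₂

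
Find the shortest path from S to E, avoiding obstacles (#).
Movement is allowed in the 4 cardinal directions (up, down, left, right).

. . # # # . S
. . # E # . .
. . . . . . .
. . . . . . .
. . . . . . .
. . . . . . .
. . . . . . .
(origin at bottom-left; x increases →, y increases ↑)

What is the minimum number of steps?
6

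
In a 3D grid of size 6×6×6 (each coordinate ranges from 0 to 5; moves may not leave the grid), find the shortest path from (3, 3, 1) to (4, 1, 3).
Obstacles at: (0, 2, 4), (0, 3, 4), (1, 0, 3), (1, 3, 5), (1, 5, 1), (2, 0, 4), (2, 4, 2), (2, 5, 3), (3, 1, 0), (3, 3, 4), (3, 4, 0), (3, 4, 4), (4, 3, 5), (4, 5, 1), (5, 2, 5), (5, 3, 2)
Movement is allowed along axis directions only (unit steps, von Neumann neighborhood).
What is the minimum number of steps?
5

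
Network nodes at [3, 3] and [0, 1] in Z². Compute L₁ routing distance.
5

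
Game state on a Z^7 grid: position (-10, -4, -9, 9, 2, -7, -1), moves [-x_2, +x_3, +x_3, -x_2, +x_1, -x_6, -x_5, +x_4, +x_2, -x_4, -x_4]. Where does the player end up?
(-9, -5, -7, 8, 1, -8, -1)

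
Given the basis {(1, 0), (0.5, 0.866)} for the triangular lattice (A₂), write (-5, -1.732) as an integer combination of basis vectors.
-4b₁ - 2b₂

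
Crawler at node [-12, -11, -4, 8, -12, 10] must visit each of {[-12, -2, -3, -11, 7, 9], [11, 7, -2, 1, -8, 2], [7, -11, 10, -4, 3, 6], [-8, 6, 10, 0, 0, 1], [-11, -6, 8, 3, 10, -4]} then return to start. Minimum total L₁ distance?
290
(one optimal route: (-12, -11, -4, 8, -12, 10) → (-12, -2, -3, -11, 7, 9) → (-11, -6, 8, 3, 10, -4) → (-8, 6, 10, 0, 0, 1) → (11, 7, -2, 1, -8, 2) → (7, -11, 10, -4, 3, 6) → (-12, -11, -4, 8, -12, 10))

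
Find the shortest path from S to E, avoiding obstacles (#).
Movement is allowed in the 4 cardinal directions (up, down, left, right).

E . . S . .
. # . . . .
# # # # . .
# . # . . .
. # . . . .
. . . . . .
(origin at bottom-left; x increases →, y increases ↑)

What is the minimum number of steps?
3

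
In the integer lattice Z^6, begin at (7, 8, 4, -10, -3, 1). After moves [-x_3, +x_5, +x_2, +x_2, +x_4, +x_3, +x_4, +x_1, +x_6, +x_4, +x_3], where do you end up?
(8, 10, 5, -7, -2, 2)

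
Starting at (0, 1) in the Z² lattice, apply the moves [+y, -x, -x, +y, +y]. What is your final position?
(-2, 4)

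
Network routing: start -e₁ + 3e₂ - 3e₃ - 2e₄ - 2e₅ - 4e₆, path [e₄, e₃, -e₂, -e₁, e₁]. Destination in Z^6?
(-1, 2, -2, -1, -2, -4)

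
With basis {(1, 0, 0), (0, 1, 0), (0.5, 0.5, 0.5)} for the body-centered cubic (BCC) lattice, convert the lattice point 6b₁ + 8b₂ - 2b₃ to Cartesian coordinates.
(5, 7, -1)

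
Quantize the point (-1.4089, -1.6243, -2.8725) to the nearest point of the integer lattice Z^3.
(-1, -2, -3)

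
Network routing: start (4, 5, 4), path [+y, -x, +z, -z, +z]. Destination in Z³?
(3, 6, 5)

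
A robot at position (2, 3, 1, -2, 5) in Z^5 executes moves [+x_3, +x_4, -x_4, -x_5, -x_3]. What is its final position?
(2, 3, 1, -2, 4)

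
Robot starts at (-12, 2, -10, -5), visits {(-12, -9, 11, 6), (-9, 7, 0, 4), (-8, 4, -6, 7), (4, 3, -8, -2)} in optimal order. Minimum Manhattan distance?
91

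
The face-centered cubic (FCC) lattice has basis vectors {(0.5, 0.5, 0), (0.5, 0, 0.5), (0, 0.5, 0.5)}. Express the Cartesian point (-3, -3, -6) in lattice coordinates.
-6b₂ - 6b₃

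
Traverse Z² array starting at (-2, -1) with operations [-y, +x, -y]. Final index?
(-1, -3)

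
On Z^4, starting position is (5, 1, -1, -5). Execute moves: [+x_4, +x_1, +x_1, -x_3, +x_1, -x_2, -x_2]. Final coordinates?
(8, -1, -2, -4)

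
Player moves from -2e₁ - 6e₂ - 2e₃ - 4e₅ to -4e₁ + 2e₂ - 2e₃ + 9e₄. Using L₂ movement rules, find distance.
12.8452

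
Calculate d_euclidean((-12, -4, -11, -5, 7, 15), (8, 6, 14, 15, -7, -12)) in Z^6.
49.4975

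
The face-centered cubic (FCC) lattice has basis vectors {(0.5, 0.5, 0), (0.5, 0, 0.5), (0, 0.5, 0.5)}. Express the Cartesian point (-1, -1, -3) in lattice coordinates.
b₁ - 3b₂ - 3b₃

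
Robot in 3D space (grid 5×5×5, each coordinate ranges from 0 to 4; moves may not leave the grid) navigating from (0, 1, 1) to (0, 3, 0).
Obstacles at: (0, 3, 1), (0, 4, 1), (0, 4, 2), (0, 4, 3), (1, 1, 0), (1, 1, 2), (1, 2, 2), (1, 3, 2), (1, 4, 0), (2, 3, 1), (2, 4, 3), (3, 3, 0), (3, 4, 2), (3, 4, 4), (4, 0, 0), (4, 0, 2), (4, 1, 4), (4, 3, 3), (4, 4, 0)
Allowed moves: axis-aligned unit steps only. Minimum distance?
3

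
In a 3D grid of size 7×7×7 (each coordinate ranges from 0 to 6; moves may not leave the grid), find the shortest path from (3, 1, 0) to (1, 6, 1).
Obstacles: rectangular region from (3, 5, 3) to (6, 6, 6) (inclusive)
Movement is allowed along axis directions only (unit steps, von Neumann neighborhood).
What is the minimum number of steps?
8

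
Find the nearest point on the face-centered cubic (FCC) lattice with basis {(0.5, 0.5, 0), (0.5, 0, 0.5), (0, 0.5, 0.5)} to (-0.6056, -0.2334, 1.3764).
(-0.5, 0, 1.5)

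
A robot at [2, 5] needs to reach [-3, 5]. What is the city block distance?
5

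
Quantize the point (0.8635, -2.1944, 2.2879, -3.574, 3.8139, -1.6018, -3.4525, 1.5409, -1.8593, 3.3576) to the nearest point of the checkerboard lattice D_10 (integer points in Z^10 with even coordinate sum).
(1, -2, 2, -4, 4, -2, -3, 1, -2, 3)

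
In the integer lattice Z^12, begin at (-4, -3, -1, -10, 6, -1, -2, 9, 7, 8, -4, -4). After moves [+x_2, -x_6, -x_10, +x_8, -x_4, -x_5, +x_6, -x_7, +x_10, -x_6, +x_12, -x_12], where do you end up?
(-4, -2, -1, -11, 5, -2, -3, 10, 7, 8, -4, -4)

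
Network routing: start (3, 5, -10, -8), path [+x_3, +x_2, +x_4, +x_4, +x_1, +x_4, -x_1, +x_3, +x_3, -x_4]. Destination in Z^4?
(3, 6, -7, -6)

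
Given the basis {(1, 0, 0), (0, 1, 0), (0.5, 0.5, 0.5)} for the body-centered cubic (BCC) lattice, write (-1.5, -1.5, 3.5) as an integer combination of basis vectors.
-5b₁ - 5b₂ + 7b₃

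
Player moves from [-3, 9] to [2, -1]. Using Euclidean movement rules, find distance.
11.1803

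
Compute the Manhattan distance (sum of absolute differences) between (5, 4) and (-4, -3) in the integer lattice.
16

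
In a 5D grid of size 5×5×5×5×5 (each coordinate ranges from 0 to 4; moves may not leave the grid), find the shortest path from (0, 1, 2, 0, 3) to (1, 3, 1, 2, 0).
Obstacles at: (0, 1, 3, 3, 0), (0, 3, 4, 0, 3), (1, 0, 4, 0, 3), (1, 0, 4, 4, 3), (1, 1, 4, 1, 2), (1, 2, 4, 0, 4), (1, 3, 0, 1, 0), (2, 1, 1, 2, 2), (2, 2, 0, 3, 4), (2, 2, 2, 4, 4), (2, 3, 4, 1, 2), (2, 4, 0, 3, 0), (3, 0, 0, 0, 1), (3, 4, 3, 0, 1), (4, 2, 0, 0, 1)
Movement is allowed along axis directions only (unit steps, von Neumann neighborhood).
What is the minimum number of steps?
9
(one shortest path: (0, 1, 2, 0, 3) → (1, 1, 2, 0, 3) → (1, 2, 2, 0, 3) → (1, 3, 2, 0, 3) → (1, 3, 1, 0, 3) → (1, 3, 1, 1, 3) → (1, 3, 1, 2, 3) → (1, 3, 1, 2, 2) → (1, 3, 1, 2, 1) → (1, 3, 1, 2, 0))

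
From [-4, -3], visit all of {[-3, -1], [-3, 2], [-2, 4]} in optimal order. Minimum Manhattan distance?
9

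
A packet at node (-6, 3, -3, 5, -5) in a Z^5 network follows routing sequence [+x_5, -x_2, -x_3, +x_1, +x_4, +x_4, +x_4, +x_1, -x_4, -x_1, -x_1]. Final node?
(-6, 2, -4, 7, -4)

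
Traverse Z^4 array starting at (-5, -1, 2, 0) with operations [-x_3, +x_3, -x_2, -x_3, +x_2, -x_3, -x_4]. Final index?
(-5, -1, 0, -1)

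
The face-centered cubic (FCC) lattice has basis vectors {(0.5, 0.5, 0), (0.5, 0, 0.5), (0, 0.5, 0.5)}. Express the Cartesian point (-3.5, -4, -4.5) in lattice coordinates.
-3b₁ - 4b₂ - 5b₃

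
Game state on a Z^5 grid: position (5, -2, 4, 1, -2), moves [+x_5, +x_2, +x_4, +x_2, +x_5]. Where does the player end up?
(5, 0, 4, 2, 0)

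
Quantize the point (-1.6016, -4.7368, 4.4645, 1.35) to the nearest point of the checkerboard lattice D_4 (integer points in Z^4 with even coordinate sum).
(-2, -5, 4, 1)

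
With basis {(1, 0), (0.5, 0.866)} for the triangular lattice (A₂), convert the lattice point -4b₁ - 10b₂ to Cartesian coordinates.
(-9, -8.66)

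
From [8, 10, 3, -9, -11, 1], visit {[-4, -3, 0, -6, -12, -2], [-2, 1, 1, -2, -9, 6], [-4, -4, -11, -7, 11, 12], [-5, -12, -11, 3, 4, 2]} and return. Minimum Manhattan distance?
206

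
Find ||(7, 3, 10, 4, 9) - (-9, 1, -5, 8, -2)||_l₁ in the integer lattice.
48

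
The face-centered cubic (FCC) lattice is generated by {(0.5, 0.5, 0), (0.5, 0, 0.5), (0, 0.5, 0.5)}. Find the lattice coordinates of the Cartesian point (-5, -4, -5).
-4b₁ - 6b₂ - 4b₃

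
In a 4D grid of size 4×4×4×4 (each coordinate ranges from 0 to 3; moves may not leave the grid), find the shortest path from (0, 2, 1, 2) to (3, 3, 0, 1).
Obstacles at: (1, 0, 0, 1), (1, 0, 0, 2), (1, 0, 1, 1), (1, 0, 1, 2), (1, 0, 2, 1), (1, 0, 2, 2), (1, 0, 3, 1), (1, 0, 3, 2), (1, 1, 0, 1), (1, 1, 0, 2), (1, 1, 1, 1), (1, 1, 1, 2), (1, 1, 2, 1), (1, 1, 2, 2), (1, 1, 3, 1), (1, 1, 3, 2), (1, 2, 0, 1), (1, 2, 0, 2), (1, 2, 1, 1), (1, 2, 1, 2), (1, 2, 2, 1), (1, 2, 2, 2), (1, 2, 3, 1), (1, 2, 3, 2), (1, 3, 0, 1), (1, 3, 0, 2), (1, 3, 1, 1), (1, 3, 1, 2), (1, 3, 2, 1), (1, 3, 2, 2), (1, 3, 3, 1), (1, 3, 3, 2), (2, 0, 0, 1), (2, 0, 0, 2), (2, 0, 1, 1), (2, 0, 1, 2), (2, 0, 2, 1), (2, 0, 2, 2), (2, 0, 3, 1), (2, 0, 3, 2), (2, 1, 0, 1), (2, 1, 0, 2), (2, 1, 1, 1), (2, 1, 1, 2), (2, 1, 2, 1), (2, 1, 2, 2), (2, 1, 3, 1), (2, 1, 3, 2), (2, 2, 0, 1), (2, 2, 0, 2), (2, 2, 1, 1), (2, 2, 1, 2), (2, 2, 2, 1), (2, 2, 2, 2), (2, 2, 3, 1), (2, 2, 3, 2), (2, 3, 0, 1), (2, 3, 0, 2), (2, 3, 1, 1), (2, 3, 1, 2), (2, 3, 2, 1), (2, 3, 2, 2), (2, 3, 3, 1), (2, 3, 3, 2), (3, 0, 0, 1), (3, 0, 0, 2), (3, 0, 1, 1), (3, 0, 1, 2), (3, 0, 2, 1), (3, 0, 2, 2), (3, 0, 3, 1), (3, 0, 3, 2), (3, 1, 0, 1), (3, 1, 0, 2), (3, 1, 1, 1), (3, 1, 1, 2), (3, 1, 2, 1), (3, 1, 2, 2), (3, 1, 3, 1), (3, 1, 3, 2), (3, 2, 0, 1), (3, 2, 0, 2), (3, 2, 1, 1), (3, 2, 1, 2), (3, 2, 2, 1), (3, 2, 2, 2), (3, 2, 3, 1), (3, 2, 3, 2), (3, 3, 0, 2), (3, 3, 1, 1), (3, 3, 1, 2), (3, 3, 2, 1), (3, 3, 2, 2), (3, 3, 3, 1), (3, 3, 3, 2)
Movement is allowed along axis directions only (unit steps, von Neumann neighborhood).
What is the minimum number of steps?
8
(one shortest path: (0, 2, 1, 2) → (0, 3, 1, 2) → (0, 3, 0, 2) → (0, 3, 0, 1) → (0, 3, 0, 0) → (1, 3, 0, 0) → (2, 3, 0, 0) → (3, 3, 0, 0) → (3, 3, 0, 1))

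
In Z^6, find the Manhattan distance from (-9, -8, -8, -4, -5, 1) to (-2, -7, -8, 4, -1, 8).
27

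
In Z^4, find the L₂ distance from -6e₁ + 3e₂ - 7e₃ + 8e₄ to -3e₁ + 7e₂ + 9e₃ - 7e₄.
22.4944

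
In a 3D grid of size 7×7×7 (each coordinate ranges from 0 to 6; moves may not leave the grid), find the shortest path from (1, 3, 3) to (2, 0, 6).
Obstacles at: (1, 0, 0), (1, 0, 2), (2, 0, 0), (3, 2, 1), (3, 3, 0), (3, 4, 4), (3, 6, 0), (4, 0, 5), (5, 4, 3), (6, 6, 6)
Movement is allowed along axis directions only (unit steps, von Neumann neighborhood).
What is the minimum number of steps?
7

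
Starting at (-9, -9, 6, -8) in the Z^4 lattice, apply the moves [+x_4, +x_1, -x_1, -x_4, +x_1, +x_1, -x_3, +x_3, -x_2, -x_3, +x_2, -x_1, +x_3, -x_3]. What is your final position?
(-8, -9, 5, -8)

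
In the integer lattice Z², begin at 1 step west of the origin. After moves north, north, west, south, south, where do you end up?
(-2, 0)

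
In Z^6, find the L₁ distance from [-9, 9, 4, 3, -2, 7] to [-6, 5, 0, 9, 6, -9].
41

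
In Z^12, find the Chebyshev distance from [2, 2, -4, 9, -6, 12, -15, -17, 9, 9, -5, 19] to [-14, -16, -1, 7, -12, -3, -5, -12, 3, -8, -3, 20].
18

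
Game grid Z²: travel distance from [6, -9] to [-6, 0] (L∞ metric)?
12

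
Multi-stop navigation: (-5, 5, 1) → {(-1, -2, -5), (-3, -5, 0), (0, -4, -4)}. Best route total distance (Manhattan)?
25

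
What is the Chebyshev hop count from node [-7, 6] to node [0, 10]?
7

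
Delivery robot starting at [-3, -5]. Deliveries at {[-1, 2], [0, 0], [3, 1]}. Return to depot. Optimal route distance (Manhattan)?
26
(one optimal route: (-3, -5) → (-1, 2) → (3, 1) → (0, 0) → (-3, -5))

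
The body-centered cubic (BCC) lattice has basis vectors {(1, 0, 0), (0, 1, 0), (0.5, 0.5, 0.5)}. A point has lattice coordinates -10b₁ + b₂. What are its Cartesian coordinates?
(-10, 1, 0)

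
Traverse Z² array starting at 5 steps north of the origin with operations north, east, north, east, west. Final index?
(1, 7)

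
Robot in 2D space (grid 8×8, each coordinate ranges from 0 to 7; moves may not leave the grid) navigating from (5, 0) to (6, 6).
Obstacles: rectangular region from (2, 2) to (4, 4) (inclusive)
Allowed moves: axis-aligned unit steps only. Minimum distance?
7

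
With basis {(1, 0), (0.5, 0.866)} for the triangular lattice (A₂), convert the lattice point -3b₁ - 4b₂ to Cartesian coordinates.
(-5, -3.464)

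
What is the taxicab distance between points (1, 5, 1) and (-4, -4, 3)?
16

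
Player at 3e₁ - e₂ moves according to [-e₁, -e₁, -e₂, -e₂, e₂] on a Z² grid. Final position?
(1, -2)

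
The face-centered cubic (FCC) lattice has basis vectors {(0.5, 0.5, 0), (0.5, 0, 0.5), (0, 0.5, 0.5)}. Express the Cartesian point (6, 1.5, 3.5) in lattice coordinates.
4b₁ + 8b₂ - b₃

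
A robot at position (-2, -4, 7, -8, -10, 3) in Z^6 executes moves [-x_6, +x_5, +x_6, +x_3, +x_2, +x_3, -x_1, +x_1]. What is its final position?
(-2, -3, 9, -8, -9, 3)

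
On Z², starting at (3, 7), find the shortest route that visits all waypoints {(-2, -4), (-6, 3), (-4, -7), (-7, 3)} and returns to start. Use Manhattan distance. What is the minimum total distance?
48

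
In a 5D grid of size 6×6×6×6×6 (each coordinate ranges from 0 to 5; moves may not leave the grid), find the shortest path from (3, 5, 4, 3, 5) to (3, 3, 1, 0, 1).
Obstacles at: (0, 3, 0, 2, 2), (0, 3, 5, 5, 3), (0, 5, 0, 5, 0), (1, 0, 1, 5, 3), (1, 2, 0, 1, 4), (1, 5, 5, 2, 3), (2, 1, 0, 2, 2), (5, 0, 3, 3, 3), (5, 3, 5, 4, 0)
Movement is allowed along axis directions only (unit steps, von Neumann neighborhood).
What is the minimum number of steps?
12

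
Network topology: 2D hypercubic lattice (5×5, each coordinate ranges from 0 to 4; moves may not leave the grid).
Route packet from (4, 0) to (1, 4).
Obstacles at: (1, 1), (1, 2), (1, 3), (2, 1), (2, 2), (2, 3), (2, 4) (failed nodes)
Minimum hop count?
9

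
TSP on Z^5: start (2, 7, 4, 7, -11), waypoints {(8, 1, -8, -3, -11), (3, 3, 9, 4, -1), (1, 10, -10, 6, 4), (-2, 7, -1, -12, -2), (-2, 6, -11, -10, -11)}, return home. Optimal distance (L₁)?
178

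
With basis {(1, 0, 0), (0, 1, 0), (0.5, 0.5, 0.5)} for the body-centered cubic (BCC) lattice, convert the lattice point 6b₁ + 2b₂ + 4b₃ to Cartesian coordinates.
(8, 4, 2)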